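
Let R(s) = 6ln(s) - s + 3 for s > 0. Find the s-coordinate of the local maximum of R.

6

R'(s) = 6/s − 1 = 0 gives s = 6.
R''(s) = -6/s², which is negative for s > 0, so this is a local maximum.
R(6) = 6·ln(6) - 6 + 3 ≈ 7.7506.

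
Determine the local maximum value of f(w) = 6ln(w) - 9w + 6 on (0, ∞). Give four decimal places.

-2.4328

f'(w) = 6/w − 9 = 0 gives w = 2/3.
f''(w) = -6/w², which is negative for w > 0, so this is a local maximum.
f(2/3) = 6·ln(2/3) - 6 + 6 ≈ -2.4328.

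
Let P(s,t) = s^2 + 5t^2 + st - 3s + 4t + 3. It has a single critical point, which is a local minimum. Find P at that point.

-16/19

∂P/∂s = 2s + t - 3 = 0 and ∂P/∂t = s + 10t + 4 = 0, so (s, t) = (34/19, -11/19).
The Hessian has P_{ss} = 2, P_{tt} = 10, P_{st} = 1, giving D = 19 > 0 with P_{ss} > 0, so the point is a local minimum.
P(34/19, -11/19) = -16/19.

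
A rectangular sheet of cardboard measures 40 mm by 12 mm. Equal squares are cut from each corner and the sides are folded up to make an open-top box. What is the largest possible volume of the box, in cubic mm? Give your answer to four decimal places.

With cut size x, the volume is V(x) = x(40 − 2x)(12 − 2x) for 0 < x < 6.
V'(x) = 12x^2 − 208x + 480. Setting V'(x) = 0 gives x ≈ 2.7412 (the root in (0, 6)).
V''(x) = 24x − 208 is negative there, so this is the maximum; V ≈ 616.6930.

616.6930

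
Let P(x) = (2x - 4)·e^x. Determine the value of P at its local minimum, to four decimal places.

-5.4366

By the product rule, P'(x) = (2x - 2)·e^x. Since e^x > 0, the only critical point is x = 1.
P''(1) has the same sign as 2 > 0, so this is a local minimum.
P(1) = (-2)·e^(1) ≈ -5.4366.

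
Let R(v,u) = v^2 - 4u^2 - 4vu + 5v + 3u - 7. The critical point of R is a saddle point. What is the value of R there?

∂R/∂v = 2v - 4u + 5 = 0 and ∂R/∂u = -4v - 8u + 3 = 0, so (v, u) = (-7/8, 13/16).
The Hessian has R_{vv} = 2, R_{uu} = -8, R_{vu} = -4, giving D = -32 < 0, so the point is a saddle point.
R(-7/8, 13/16) = -255/32.

-255/32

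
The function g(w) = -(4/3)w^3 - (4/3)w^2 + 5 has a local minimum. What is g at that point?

389/81

g'(w) = -4w^2 - (8/3)w = 0 at w = -2/3, 0.
Since g''(w) = -8w - 8/3, we get g''(-2/3) = 8/3 > 0 ⇒ local minimum; g''(0) = -8/3 < 0 ⇒ local maximum.
So the local minimum value is g(-2/3) = 389/81.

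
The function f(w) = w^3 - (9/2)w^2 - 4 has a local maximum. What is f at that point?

-4

f'(w) = 3w^2 - 9w = 0 at w = 0, 3.
f''(w) = 6w - 9. f''(0) = -9 < 0 ⇒ local maximum; f''(3) = 9 > 0 ⇒ local minimum.
So the local maximum value is f(0) = -4.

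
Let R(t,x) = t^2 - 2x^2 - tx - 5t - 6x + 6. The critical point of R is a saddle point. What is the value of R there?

∂R/∂t = 2t - x - 5 = 0 and ∂R/∂x = -t - 4x - 6 = 0, so (t, x) = (14/9, -17/9).
The Hessian has R_{tt} = 2, R_{xx} = -4, R_{tx} = -1, giving D = -9 < 0, so the point is a saddle point.
R(14/9, -17/9) = 70/9.

70/9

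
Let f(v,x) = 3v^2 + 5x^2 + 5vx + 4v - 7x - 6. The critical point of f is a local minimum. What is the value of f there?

-577/35

∂f/∂v = 6v + 5x + 4 = 0 and ∂f/∂x = 5v + 10x - 7 = 0, so (v, x) = (-15/7, 62/35).
The Hessian has f_{vv} = 6, f_{xx} = 10, f_{vx} = 5, giving D = 35 > 0 with f_{vv} > 0, so the point is a local minimum.
f(-15/7, 62/35) = -577/35.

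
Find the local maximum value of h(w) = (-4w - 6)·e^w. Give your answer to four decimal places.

0.3283

h'(w) = (-4)·e^w + (-4w - 6)·1·e^w = (-4w - 10)·e^w. Since e^w > 0, the only critical point is w = -5/2.
h''(-5/2) has the same sign as -4 < 0, so this is a local maximum.
h(-5/2) = (4)·e^(-5/2) ≈ 0.3283.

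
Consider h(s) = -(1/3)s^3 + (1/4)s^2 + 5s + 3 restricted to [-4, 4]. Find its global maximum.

The derivative is -s^2 + (1/2)s + 5, which vanishes at s = -2 and s = 5/2.
Evaluating at the critical points and endpoints: h(-4) = 25/3; h(-2) = -10/3; h(5/2) = 569/48; h(4) = 17/3.
The maximum over the interval is 569/48, attained at s = 5/2.

569/48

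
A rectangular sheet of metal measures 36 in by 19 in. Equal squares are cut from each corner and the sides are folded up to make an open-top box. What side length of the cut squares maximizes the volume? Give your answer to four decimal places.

With cut size x, the volume is V(x) = x(36 − 2x)(19 − 2x) for 0 < x < 9.5.
V'(x) = 12x^2 − 220x + 684. Setting V'(x) = 0 gives x ≈ 3.9678 (the root in (0, 9.5)).
V''(x) = 24x − 220 is negative there, so this is the maximum; V ≈ 1232.0644.

3.9678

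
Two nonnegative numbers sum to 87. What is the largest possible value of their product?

With x + y = 87, the product is P(x) = x(87 − x).
P'(x) = 87 − 2x = 0 gives x = 87/2; P'' = −2 < 0, so this is the maximum.
P = 87/2·87/2 = 7569/4.

7569/4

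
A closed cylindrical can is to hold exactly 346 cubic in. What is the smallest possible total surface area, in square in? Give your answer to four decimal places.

With radius r and height h, πr²h = 346 so h = 346/(πr²), and S(r) = 2πr² + 2πrh = 2πr² + 2·346/r.
S'(r) = 4πr − 2·346/r² = 0 ⇒ r³ = 346/(2π), so r ≈ 3.8045 and h = 2r ≈ 7.6090.
S''(r) = 4π + 4·346/r³ > 0, so this is the minimum; S ≈ 272.8341.

272.8341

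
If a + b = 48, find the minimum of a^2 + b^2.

1152

With a + b = 48, a^2 + b^2 = a^2 + (48 − a)^2.
The derivative 2a − 2(48 − a) = 4a − 96 vanishes at a = 24; second derivative 4 > 0, a minimum.
The minimum is 2·(24)^2 = 1152.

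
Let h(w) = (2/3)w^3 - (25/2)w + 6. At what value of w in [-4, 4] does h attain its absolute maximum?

Differentiating, h'(w) = 2w^2 - 25/2; which vanishes at w = -5/2 and w = 5/2.
Compare values at every candidate in [-4, 4]: h(-4) = 40/3; h(-5/2) = 161/6; h(5/2) = -89/6; h(4) = -4/3.
Hence the absolute maximum is 161/6 at w = -5/2.

-5/2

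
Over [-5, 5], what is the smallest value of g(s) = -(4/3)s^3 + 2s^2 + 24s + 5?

-73/3

g'(s) = -4s^2 + 4s + 24, which vanishes at s = -2 and s = 3.
Compare values at every candidate in [-5, 5]: g(-5) = 305/3, g(-2) = -73/3, g(3) = 59, g(5) = 25/3.
So the minimum is g(-2) = -73/3.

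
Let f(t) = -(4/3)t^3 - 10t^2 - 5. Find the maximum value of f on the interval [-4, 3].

-5

The derivative is -4t^2 - 20t, whose only zero in [-4, 3] is t = 0.
Evaluating at the critical points and endpoints: f(-4) = -239/3; f(0) = -5; f(3) = -131.
So the maximum is f(0) = -5.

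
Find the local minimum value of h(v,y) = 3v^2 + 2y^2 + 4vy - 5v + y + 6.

∂h/∂v = 6v + 4y - 5 = 0 and ∂h/∂y = 4v + 4y + 1 = 0, so (v, y) = (3, -13/4).
The Hessian has h_{vv} = 6, h_{yy} = 4, h_{vy} = 4, giving D = 8 > 0 with h_{vv} > 0, so the point is a local minimum.
h(3, -13/4) = -25/8.

-25/8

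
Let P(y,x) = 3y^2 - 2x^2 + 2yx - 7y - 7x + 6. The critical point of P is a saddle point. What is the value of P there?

17/4

∂P/∂y = 6y + 2x - 7 = 0 and ∂P/∂x = 2y - 4x - 7 = 0, so (y, x) = (3/2, -1).
The Hessian has P_{yy} = 6, P_{xx} = -4, P_{yx} = 2, giving D = -28 < 0, so the point is a saddle point.
P(3/2, -1) = 17/4.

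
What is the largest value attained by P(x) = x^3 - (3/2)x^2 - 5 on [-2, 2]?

-3

The derivative is 3x^2 - 3x, which vanishes at x = 0 and x = 1.
Compare values at every candidate in [-2, 2]: P(-2) = -19,  P(0) = -5,  P(1) = -11/2,  P(2) = -3.
The maximum over the interval is -3, attained at x = 2.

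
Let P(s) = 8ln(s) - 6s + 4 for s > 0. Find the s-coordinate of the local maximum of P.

P'(s) = 8/s − 6 = 0 gives s = 4/3.
P''(s) = -8/s², which is negative for s > 0, so this is a local maximum.
P(4/3) = 8·ln(4/3) - 8 + 4 ≈ -1.6985.

4/3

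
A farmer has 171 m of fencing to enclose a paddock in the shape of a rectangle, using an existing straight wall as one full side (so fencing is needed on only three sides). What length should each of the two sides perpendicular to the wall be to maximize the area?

171/4

Let the sides perpendicular to the wall have length x and the parallel side y, so 2x + y = 171 and the area is A = xy = x(171 − 2x).
A'(x) = 171 − 4x = 0 gives x = 171/4, and A''(x) = −4 < 0 confirms a maximum.
Then y = 171 − 2·171/4 = 171/2 and A = 29241/8.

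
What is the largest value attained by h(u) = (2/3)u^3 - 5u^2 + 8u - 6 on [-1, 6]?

6

h'(u) = 2u^2 - 10u + 8, which vanishes at u = 1 and u = 4.
Candidates: h(-1) = -59/3, h(1) = -7/3, h(4) = -34/3, h(6) = 6.
So the maximum is h(6) = 6.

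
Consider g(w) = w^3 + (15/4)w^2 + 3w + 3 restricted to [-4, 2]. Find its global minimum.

Differentiating, g'(w) = 3w^2 + (15/2)w + 3; which vanishes at w = -2 and w = -1/2.
Candidates: g(-4) = -13,  g(-2) = 4,  g(-1/2) = 37/16,  g(2) = 32.
The minimum over the interval is -13, attained at w = -4.

-13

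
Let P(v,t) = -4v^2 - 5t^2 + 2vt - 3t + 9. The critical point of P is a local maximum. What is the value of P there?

∂P/∂v = -8v + 2t = 0 and ∂P/∂t = 2v - 10t - 3 = 0, so (v, t) = (-3/38, -6/19).
The Hessian has P_{vv} = -8, P_{tt} = -10, P_{vt} = 2, giving D = 76 > 0 with P_{vv} < 0, so the point is a local maximum.
P(-3/38, -6/19) = 180/19.

180/19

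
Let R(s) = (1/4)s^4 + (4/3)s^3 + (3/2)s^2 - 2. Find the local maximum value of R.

-19/12

Critical points: R'(s) = s^3 + 4s^2 + 3s vanishes at s = -3, -1, 0.
R''(s) = 3s^2 + 8s + 3. R''(-3) = 6 > 0 ⇒ local minimum; R''(-1) = -2 < 0 ⇒ local maximum; R''(0) = 3 > 0 ⇒ local minimum.
Thus R has its local maximum at s = -1, with value -19/12.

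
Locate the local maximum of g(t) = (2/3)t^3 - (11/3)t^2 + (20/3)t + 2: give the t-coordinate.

5/3

g'(t) = 2t^2 - (22/3)t + 20/3 = 0 at t = 5/3, 2.
Second-derivative test with g''(t) = 4t - 22/3: g''(5/3) = -2/3 < 0 ⇒ local maximum; g''(2) = 2/3 > 0 ⇒ local minimum.
The local maximum is g(5/3) = 487/81.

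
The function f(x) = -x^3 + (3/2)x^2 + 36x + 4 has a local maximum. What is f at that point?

Critical points: f'(x) = -3x^2 + 3x + 36 vanishes at x = -3, 4.
Second-derivative test with f''(x) = -6x + 3: f''(-3) = 21 > 0 ⇒ local minimum; f''(4) = -21 < 0 ⇒ local maximum.
So the local maximum value is f(4) = 108.

108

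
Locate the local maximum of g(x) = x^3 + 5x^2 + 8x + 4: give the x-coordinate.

g'(x) = 3x^2 + 10x + 8 = 0 at x = -2, -4/3.
Since g''(x) = 6x + 10, we get g''(-2) = -2 < 0 ⇒ local maximum; g''(-4/3) = 2 > 0 ⇒ local minimum.
So the local maximum value is g(-2) = 0.

-2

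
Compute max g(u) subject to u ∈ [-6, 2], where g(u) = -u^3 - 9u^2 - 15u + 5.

Differentiating, g'(u) = -3u^2 - 18u - 15; which vanishes at u = -5 and u = -1.
Evaluating at the critical points and endpoints: g(-6) = -13; g(-5) = -20; g(-1) = 12; g(2) = -69.
So the maximum is g(-1) = 12.

12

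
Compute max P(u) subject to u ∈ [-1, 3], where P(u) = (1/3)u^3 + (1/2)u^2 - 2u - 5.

5/2

The derivative is u^2 + u - 2, whose only zero in [-1, 3] is u = 1.
Compare values at every candidate in [-1, 3]: P(-1) = -17/6; P(1) = -37/6; P(3) = 5/2.
The maximum over the interval is 5/2, attained at u = 3.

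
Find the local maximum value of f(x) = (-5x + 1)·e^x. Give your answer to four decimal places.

2.2466

By the product rule, f'(x) = (-5x - 4)·e^x. Since e^x > 0, the only critical point is x = -4/5.
f''(-4/5) has the same sign as -5 < 0, so this is a local maximum.
f(-4/5) = (5)·e^(-4/5) ≈ 2.2466.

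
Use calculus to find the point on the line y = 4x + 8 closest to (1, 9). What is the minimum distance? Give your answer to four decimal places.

Minimize D(x)^2 = (x - 1)^2 + (4x - 1)^2.
d/dx[D^2] = 2(x - 1) + 2·4·(4x - 1) = 0 ⇒ x = 5/17.
Then y = 156/17 and the distance is √(9/17) ≈ 0.7276.

0.7276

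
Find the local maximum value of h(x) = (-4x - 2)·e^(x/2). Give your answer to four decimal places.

By the product rule, h'(x) = (-2x - 5)·e^(x/2). Since e^(x/2) > 0, the only critical point is x = -5/2.
h''(-5/2) has the same sign as -2 < 0, so this is a local maximum.
h(-5/2) = (8)·e^(-5/4) ≈ 2.2920.

2.2920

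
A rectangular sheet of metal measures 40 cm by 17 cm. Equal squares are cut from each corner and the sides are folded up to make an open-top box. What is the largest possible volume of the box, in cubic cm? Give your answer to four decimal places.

1157.9537

With cut size x, the volume is V(x) = x(40 − 2x)(17 − 2x) for 0 < x < 8.5.
V'(x) = 12x^2 − 228x + 680. Setting V'(x) = 0 gives x ≈ 3.7049 (the root in (0, 8.5)).
V''(x) = 24x − 228 is negative there, so this is the maximum; V ≈ 1157.9537.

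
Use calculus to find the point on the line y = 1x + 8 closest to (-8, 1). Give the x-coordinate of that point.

-15/2

Minimize D(x)^2 = (x + 8)^2 + (x + 7)^2.
d/dx[D^2] = 2(x + 8) + 2·1·(x + 7) = 0 ⇒ x = -15/2.
Then y = 1/2 and the distance is √(1/2) ≈ 0.7071.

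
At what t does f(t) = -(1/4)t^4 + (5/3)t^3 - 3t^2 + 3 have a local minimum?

2

Critical points: f'(t) = -t^3 + 5t^2 - 6t vanishes at t = 0, 2, 3.
Second-derivative test with f''(t) = -3t^2 + 10t - 6: f''(0) = -6 < 0 ⇒ local maximum; f''(2) = 2 > 0 ⇒ local minimum; f''(3) = -3 < 0 ⇒ local maximum.
So the local minimum value is f(2) = 1/3.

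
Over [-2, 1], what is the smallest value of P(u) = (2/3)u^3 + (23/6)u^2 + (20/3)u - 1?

-377/81

Differentiating, P'(u) = 2u^2 + (23/3)u + 20/3; whose only zero in [-2, 1] is u = -4/3.
Candidates: P(-2) = -13/3; P(-4/3) = -377/81; P(1) = 61/6.
The minimum over the interval is -377/81, attained at u = -4/3.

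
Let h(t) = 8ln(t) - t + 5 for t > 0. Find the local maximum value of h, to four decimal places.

h'(t) = 8/t − 1 = 0 gives t = 8.
h''(t) = -8/t², which is negative for t > 0, so this is a local maximum.
h(8) = 8·ln(8) - 8 + 5 ≈ 13.6355.

13.6355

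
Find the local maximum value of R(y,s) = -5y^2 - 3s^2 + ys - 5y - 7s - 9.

∂R/∂y = -10y + s - 5 = 0 and ∂R/∂s = y - 6s - 7 = 0, so (y, s) = (-37/59, -75/59).
The Hessian has R_{yy} = -10, R_{ss} = -6, R_{ys} = 1, giving D = 59 > 0 with R_{yy} < 0, so the point is a local maximum.
R(-37/59, -75/59) = -176/59.

-176/59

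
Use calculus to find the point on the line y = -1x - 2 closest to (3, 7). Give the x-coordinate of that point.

-3

Minimize D(x)^2 = (x - 3)^2 + (-x - 9)^2.
d/dx[D^2] = 2(x - 3) + 2·(-1)·(-x - 9) = 0 ⇒ x = -3.
Then y = 1 and the distance is √(72) ≈ 8.4853.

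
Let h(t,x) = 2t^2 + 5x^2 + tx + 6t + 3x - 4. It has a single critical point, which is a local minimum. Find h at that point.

∂h/∂t = 4t + x + 6 = 0 and ∂h/∂x = t + 10x + 3 = 0, so (t, x) = (-19/13, -2/13).
The Hessian has h_{tt} = 4, h_{xx} = 10, h_{tx} = 1, giving D = 39 > 0 with h_{tt} > 0, so the point is a local minimum.
h(-19/13, -2/13) = -112/13.

-112/13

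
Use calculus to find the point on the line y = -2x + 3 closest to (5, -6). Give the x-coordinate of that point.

23/5

Minimize D(x)^2 = (x - 5)^2 + (-2x + 9)^2.
d/dx[D^2] = 2(x - 5) + 2·(-2)·(-2x + 9) = 0 ⇒ x = 23/5.
Then y = -31/5 and the distance is √(1/5) ≈ 0.4472.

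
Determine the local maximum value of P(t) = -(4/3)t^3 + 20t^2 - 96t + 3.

Critical points: P'(t) = -4t^2 + 40t - 96 vanishes at t = 4, 6.
P''(t) = -8t + 40. P''(4) = 8 > 0 ⇒ local minimum; P''(6) = -8 < 0 ⇒ local maximum.
Thus P has its local maximum at t = 6, with value -141.

-141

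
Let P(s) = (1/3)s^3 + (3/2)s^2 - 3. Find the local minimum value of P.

Critical points: P'(s) = s^2 + 3s vanishes at s = -3, 0.
Second-derivative test with P''(s) = 2s + 3: P''(-3) = -3 < 0 ⇒ local maximum; P''(0) = 3 > 0 ⇒ local minimum.
The local minimum is P(0) = -3.

-3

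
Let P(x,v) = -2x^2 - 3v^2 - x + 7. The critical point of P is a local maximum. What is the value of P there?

57/8

∂P/∂x = -4x - 1 = 0 and ∂P/∂v = -6v = 0, so (x, v) = (-1/4, 0).
The Hessian has P_{xx} = -4, P_{vv} = -6, P_{xv} = 0, giving D = 24 > 0 with P_{xx} < 0, so the point is a local maximum.
P(-1/4, 0) = 57/8.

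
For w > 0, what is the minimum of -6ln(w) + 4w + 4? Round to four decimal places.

g'(w) = -6/w + 4 = 0 gives w = 3/2.
g''(w) = 6/w², which is positive for w > 0, so this is a local minimum.
g(3/2) = -6·ln(3/2) + 6 + 4 ≈ 7.5672.

7.5672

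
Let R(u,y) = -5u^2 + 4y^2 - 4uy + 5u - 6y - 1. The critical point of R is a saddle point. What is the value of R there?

∂R/∂u = -10u - 4y + 5 = 0 and ∂R/∂y = -4u + 8y - 6 = 0, so (u, y) = (1/6, 5/6).
The Hessian has R_{uu} = -10, R_{yy} = 8, R_{uy} = -4, giving D = -96 < 0, so the point is a saddle point.
R(1/6, 5/6) = -37/12.

-37/12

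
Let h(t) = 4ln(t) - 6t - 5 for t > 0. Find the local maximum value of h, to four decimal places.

-10.6219

h'(t) = 4/t − 6 = 0 gives t = 2/3.
h''(t) = -4/t², which is negative for t > 0, so this is a local maximum.
h(2/3) = 4·ln(2/3) - 4 - 5 ≈ -10.6219.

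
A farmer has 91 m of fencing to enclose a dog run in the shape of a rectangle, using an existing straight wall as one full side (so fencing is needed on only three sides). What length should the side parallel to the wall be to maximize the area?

91/2

Let the sides perpendicular to the wall have length x and the parallel side y, so 2x + y = 91 and the area is A = xy = x(91 − 2x).
A'(x) = 91 − 4x = 0 gives x = 91/4, and A''(x) = −4 < 0 confirms a maximum.
Then y = 91 − 2·91/4 = 91/2 and A = 8281/8.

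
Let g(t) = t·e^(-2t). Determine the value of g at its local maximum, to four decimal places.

0.1839

Differentiating with the product rule gives g'(t) = (-2t + 1)·e^(-2t). Since e^(-2t) > 0, the only critical point is t = 1/2.
g''(1/2) has the same sign as -2 < 0, so this is a local maximum.
g(1/2) = (1/2)·e^(-1) ≈ 0.1839.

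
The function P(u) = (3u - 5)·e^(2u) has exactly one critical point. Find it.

7/6

Differentiating with the product rule gives P'(u) = (6u - 7)·e^(2u). Since e^(2u) > 0, the only critical point is u = 7/6.
P''(7/6) has the same sign as 6 > 0, so this is a local minimum.
P(7/6) = (-3/2)·e^(7/3) ≈ -15.4684.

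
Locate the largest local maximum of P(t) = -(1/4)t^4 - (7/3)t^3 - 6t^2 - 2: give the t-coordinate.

Critical points: P'(t) = -t^3 - 7t^2 - 12t vanishes at t = -4, -3, 0.
P''(t) = -3t^2 - 14t - 12. P''(-4) = -4 < 0 ⇒ local maximum; P''(-3) = 3 > 0 ⇒ local minimum; P''(0) = -12 < 0 ⇒ local maximum.
The largest local maximum is P(0) = -2.

0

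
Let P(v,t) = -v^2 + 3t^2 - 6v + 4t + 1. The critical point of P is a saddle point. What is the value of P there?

∂P/∂v = -2v - 6 = 0 and ∂P/∂t = 6t + 4 = 0, so (v, t) = (-3, -2/3).
The Hessian has P_{vv} = -2, P_{tt} = 6, P_{vt} = 0, giving D = -12 < 0, so the point is a saddle point.
P(-3, -2/3) = 26/3.

26/3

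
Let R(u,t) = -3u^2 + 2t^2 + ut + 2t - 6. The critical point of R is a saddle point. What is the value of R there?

-162/25

∂R/∂u = -6u + t = 0 and ∂R/∂t = u + 4t + 2 = 0, so (u, t) = (-2/25, -12/25).
The Hessian has R_{uu} = -6, R_{tt} = 4, R_{ut} = 1, giving D = -25 < 0, so the point is a saddle point.
R(-2/25, -12/25) = -162/25.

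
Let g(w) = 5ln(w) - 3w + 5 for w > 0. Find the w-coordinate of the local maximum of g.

5/3

g'(w) = 5/w − 3 = 0 gives w = 5/3.
g''(w) = -5/w², which is negative for w > 0, so this is a local maximum.
g(5/3) = 5·ln(5/3) - 5 + 5 ≈ 2.5541.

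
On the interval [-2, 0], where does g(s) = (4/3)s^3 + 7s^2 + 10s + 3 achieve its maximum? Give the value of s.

The derivative is 4s^2 + 14s + 10, whose only zero in [-2, 0] is s = -1.
Evaluating at the critical points and endpoints: g(-2) = 1/3, g(-1) = -4/3, g(0) = 3.
Hence the absolute maximum is 3 at s = 0.

0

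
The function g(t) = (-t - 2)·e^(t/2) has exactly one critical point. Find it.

By the product rule, g'(t) = (-(1/2)t - 2)·e^(t/2). Since e^(t/2) > 0, the only critical point is t = -4.
g''(-4) has the same sign as -1/2 < 0, so this is a local maximum.
g(-4) = (2)·e^(-2) ≈ 0.2707.

-4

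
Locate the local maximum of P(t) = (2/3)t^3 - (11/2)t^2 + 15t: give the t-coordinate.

P'(t) = 2t^2 - 11t + 15 = 0 at t = 5/2, 3.
P''(t) = 4t - 11. P''(5/2) = -1 < 0 ⇒ local maximum; P''(3) = 1 > 0 ⇒ local minimum.
Thus P has its local maximum at t = 5/2, with value 325/24.

5/2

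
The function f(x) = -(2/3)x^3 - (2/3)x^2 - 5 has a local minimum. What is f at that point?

-413/81

f'(x) = -2x^2 - (4/3)x. Setting f'(x) = 0 gives x ∈ {-2/3, 0}.
f''(x) = -4x - 4/3. f''(-2/3) = 4/3 > 0 ⇒ local minimum; f''(0) = -4/3 < 0 ⇒ local maximum.
So the local minimum value is f(-2/3) = -413/81.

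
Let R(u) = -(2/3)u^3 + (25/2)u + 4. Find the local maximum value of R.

149/6

Critical points: R'(u) = -2u^2 + 25/2 vanishes at u = -5/2, 5/2.
Since R''(u) = -4u, we get R''(-5/2) = 10 > 0 ⇒ local minimum; R''(5/2) = -10 < 0 ⇒ local maximum.
The local maximum is R(5/2) = 149/6.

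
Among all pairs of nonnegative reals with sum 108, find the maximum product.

With x + y = 108, the product is P(x) = x(108 − x).
P'(x) = 108 − 2x = 0 gives x = 54; P'' = −2 < 0, so this is the maximum.
P = 54·54 = 2916.

2916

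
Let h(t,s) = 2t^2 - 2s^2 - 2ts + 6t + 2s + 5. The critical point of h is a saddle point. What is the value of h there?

∂h/∂t = 4t - 2s + 6 = 0 and ∂h/∂s = -2t - 4s + 2 = 0, so (t, s) = (-1, 1).
The Hessian has h_{tt} = 4, h_{ss} = -4, h_{ts} = -2, giving D = -20 < 0, so the point is a saddle point.
h(-1, 1) = 3.

3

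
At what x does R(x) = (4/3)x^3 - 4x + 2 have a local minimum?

R'(x) = 4x^2 - 4. Setting R'(x) = 0 gives x ∈ {-1, 1}.
Since R''(x) = 8x, we get R''(-1) = -8 < 0 ⇒ local maximum; R''(1) = 8 > 0 ⇒ local minimum.
So the local minimum value is R(1) = -2/3.

1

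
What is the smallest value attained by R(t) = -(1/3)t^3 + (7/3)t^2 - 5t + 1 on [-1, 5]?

-22/3

Differentiating, R'(t) = -t^2 + (14/3)t - 5; which vanishes at t = 5/3 and t = 3.
Evaluating at the critical points and endpoints: R(-1) = 26/3; R(5/3) = -194/81; R(3) = -2; R(5) = -22/3.
The minimum over the interval is -22/3, attained at t = 5.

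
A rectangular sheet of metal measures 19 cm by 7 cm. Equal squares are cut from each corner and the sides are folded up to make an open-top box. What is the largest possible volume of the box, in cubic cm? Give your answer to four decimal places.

With cut size x, the volume is V(x) = x(19 − 2x)(7 − 2x) for 0 < x < 3.5.
V'(x) = 12x^2 − 104x + 133. Setting V'(x) = 0 gives x ≈ 1.5594 (the root in (0, 3.5)).
V''(x) = 24x − 104 is negative there, so this is the maximum; V ≈ 96.1185.

96.1185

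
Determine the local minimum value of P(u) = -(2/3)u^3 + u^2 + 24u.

P'(u) = -2u^2 + 2u + 24. Setting P'(u) = 0 gives u ∈ {-3, 4}.
Second-derivative test with P''(u) = -4u + 2: P''(-3) = 14 > 0 ⇒ local minimum; P''(4) = -14 < 0 ⇒ local maximum.
The local minimum is P(-3) = -45.

-45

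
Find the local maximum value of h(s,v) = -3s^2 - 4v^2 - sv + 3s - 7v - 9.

∂h/∂s = -6s - v + 3 = 0 and ∂h/∂v = -s - 8v - 7 = 0, so (s, v) = (31/47, -45/47).
The Hessian has h_{ss} = -6, h_{vv} = -8, h_{sv} = -1, giving D = 47 > 0 with h_{ss} < 0, so the point is a local maximum.
h(31/47, -45/47) = -219/47.

-219/47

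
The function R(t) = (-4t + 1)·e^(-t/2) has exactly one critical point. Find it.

9/4

By the product rule, R'(t) = (2t - 9/2)·e^(-t/2). Since e^(-t/2) > 0, the only critical point is t = 9/4.
R''(9/4) has the same sign as 2 > 0, so this is a local minimum.
R(9/4) = (-8)·e^(-9/8) ≈ -2.5972.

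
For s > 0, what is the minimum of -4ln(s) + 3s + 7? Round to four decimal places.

9.8493

g'(s) = -4/s + 3 = 0 gives s = 4/3.
g''(s) = 4/s², which is positive for s > 0, so this is a local minimum.
g(4/3) = -4·ln(4/3) + 4 + 7 ≈ 9.8493.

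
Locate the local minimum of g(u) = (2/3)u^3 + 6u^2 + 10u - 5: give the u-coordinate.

Critical points: g'(u) = 2u^2 + 12u + 10 vanishes at u = -5, -1.
Since g''(u) = 4u + 12, we get g''(-5) = -8 < 0 ⇒ local maximum; g''(-1) = 8 > 0 ⇒ local minimum.
So the local minimum value is g(-1) = -29/3.

-1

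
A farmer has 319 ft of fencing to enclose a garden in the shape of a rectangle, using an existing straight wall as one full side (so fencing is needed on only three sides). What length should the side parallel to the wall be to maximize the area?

Let the sides perpendicular to the wall have length x and the parallel side y, so 2x + y = 319 and the area is A = xy = x(319 − 2x).
A'(x) = 319 − 4x = 0 gives x = 319/4, and A''(x) = −4 < 0 confirms a maximum.
Then y = 319 − 2·319/4 = 319/2 and A = 101761/8.

319/2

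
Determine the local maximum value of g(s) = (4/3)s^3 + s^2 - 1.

Critical points: g'(s) = 4s^2 + 2s vanishes at s = -1/2, 0.
g''(s) = 8s + 2. g''(-1/2) = -2 < 0 ⇒ local maximum; g''(0) = 2 > 0 ⇒ local minimum.
So the local maximum value is g(-1/2) = -11/12.

-11/12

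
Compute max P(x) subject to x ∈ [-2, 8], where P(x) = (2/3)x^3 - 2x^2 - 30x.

140/3

P'(x) = 2x^2 - 4x - 30, whose only zero in [-2, 8] is x = 5.
Candidates: P(-2) = 140/3,  P(5) = -350/3,  P(8) = -80/3.
The maximum over the interval is 140/3, attained at x = -2.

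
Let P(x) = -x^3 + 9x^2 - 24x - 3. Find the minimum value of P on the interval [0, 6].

The derivative is -3x^2 + 18x - 24, which vanishes at x = 2 and x = 4.
Compare values at every candidate in [0, 6]: P(0) = -3,  P(2) = -23,  P(4) = -19,  P(6) = -39.
The minimum over the interval is -39, attained at x = 6.

-39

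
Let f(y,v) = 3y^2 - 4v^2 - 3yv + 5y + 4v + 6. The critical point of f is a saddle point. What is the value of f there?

350/57

∂f/∂y = 6y - 3v + 5 = 0 and ∂f/∂v = -3y - 8v + 4 = 0, so (y, v) = (-28/57, 13/19).
The Hessian has f_{yy} = 6, f_{vv} = -8, f_{yv} = -3, giving D = -57 < 0, so the point is a saddle point.
f(-28/57, 13/19) = 350/57.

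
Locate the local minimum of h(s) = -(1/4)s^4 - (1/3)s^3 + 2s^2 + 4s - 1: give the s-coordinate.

h'(s) = -s^3 - s^2 + 4s + 4. Setting h'(s) = 0 gives s ∈ {-2, -1, 2}.
h''(s) = -3s^2 - 2s + 4. h''(-2) = -4 < 0 ⇒ local maximum; h''(-1) = 3 > 0 ⇒ local minimum; h''(2) = -12 < 0 ⇒ local maximum.
So the local minimum value is h(-1) = -35/12.

-1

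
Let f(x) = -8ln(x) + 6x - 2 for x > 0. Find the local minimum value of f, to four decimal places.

3.6985

f'(x) = -8/x + 6 = 0 gives x = 4/3.
f''(x) = 8/x², which is positive for x > 0, so this is a local minimum.
f(4/3) = -8·ln(4/3) + 8 - 2 ≈ 3.6985.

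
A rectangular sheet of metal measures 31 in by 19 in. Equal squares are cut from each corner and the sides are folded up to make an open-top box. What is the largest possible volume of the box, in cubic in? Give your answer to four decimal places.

With cut size x, the volume is V(x) = x(31 − 2x)(19 − 2x) for 0 < x < 9.5.
V'(x) = 12x^2 − 200x + 589. Setting V'(x) = 0 gives x ≈ 3.8210 (the root in (0, 9.5)).
V''(x) = 24x − 200 is negative there, so this is the maximum; V ≈ 1013.7119.

1013.7119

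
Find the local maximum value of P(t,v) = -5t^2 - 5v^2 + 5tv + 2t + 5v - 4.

-7/5

∂P/∂t = -10t + 5v + 2 = 0 and ∂P/∂v = 5t - 10v + 5 = 0, so (t, v) = (3/5, 4/5).
The Hessian has P_{tt} = -10, P_{vv} = -10, P_{tv} = 5, giving D = 75 > 0 with P_{tt} < 0, so the point is a local maximum.
P(3/5, 4/5) = -7/5.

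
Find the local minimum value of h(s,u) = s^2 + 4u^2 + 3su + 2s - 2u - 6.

-74/7

∂h/∂s = 2s + 3u + 2 = 0 and ∂h/∂u = 3s + 8u - 2 = 0, so (s, u) = (-22/7, 10/7).
The Hessian has h_{ss} = 2, h_{uu} = 8, h_{su} = 3, giving D = 7 > 0 with h_{ss} > 0, so the point is a local minimum.
h(-22/7, 10/7) = -74/7.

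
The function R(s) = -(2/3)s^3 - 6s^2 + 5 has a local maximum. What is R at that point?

Critical points: R'(s) = -2s^2 - 12s vanishes at s = -6, 0.
Since R''(s) = -4s - 12, we get R''(-6) = 12 > 0 ⇒ local minimum; R''(0) = -12 < 0 ⇒ local maximum.
Thus R has its local maximum at s = 0, with value 5.

5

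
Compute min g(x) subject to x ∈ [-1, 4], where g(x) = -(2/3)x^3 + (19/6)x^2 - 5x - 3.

-15

g'(x) = -2x^2 + (19/3)x - 5, which vanishes at x = 3/2 and x = 5/3.
Evaluating at the critical points and endpoints: g(-1) = 35/6, g(3/2) = -45/8, g(5/3) = -911/162, g(4) = -15.
Hence the absolute minimum is -15 at x = 4.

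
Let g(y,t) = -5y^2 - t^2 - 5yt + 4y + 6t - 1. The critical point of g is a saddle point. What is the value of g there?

∂g/∂y = -10y - 5t + 4 = 0 and ∂g/∂t = -5y - 2t + 6 = 0, so (y, t) = (22/5, -8).
The Hessian has g_{yy} = -10, g_{tt} = -2, g_{yt} = -5, giving D = -5 < 0, so the point is a saddle point.
g(22/5, -8) = -81/5.

-81/5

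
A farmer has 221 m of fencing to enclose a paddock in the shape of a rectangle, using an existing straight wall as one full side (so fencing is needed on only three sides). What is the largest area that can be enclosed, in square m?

Let the sides perpendicular to the wall have length x and the parallel side y, so 2x + y = 221 and the area is A = xy = x(221 − 2x).
A'(x) = 221 − 4x = 0 gives x = 221/4, and A''(x) = −4 < 0 confirms a maximum.
Then y = 221 − 2·221/4 = 221/2 and A = 48841/8.

48841/8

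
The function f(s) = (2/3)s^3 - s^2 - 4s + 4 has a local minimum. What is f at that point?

f'(s) = 2s^2 - 2s - 4. Setting f'(s) = 0 gives s ∈ {-1, 2}.
Since f''(s) = 4s - 2, we get f''(-1) = -6 < 0 ⇒ local maximum; f''(2) = 6 > 0 ⇒ local minimum.
Thus f has its local minimum at s = 2, with value -8/3.

-8/3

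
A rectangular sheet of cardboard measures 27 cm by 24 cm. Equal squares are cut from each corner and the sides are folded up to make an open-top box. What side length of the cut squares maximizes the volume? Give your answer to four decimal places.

With cut size x, the volume is V(x) = x(27 − 2x)(24 − 2x) for 0 < x < 12.
V'(x) = 12x^2 − 204x + 648. Setting V'(x) = 0 gives x ≈ 4.2280 (the root in (0, 12)).
V''(x) = 24x − 204 is negative there, so this is the maximum; V ≈ 1218.7123.

4.2280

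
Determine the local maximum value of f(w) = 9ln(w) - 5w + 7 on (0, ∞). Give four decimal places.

3.2901

f'(w) = 9/w − 5 = 0 gives w = 9/5.
f''(w) = -9/w², which is negative for w > 0, so this is a local maximum.
f(9/5) = 9·ln(9/5) - 9 + 7 ≈ 3.2901.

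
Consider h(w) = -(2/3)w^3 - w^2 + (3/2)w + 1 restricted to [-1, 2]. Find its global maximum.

The derivative is -2w^2 - 2w + 3/2, whose only zero in [-1, 2] is w = 1/2.
Compare values at every candidate in [-1, 2]: h(-1) = -5/6; h(1/2) = 17/12; h(2) = -16/3.
Hence the absolute maximum is 17/12 at w = 1/2.

17/12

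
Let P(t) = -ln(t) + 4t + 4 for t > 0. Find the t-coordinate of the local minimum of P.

1/4

P'(t) = -1/t + 4 = 0 gives t = 1/4.
P''(t) = 1/t², which is positive for t > 0, so this is a local minimum.
P(1/4) = -1·ln(1/4) + 1 + 4 ≈ 6.3863.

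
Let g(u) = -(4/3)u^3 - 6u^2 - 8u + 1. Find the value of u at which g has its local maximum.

-1

g'(u) = -4u^2 - 12u - 8 = 0 at u = -2, -1.
g''(u) = -8u - 12. g''(-2) = 4 > 0 ⇒ local minimum; g''(-1) = -4 < 0 ⇒ local maximum.
So the local maximum value is g(-1) = 13/3.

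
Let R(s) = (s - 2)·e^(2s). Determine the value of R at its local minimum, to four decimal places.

By the product rule, R'(s) = (2s - 3)·e^(2s). Since e^(2s) > 0, the only critical point is s = 3/2.
R''(3/2) has the same sign as 2 > 0, so this is a local minimum.
R(3/2) = (-1/2)·e^(3) ≈ -10.0428.

-10.0428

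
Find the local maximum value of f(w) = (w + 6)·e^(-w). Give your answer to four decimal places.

By the product rule, f'(w) = (-w - 5)·e^(-w). Since e^(-w) > 0, the only critical point is w = -5.
f''(-5) has the same sign as -1 < 0, so this is a local maximum.
f(-5) = (1)·e^(5) ≈ 148.4132.

148.4132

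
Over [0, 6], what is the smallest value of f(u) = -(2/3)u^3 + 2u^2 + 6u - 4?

f'(u) = -2u^2 + 4u + 6, whose only zero in [0, 6] is u = 3.
Candidates: f(0) = -4,  f(3) = 14,  f(6) = -40.
The minimum over the interval is -40, attained at u = 6.

-40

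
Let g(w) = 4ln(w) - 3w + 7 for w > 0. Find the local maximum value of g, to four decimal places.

4.1507

g'(w) = 4/w − 3 = 0 gives w = 4/3.
g''(w) = -4/w², which is negative for w > 0, so this is a local maximum.
g(4/3) = 4·ln(4/3) - 4 + 7 ≈ 4.1507.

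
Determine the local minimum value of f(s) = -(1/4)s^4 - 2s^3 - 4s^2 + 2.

-2

Critical points: f'(s) = -s^3 - 6s^2 - 8s vanishes at s = -4, -2, 0.
Since f''(s) = -3s^2 - 12s - 8, we get f''(-4) = -8 < 0 ⇒ local maximum; f''(-2) = 4 > 0 ⇒ local minimum; f''(0) = -8 < 0 ⇒ local maximum.
The local minimum is f(-2) = -2.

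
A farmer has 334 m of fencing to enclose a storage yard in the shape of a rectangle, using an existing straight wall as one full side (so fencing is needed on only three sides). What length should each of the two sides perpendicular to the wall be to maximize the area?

167/2

Let the sides perpendicular to the wall have length x and the parallel side y, so 2x + y = 334 and the area is A = xy = x(334 − 2x).
A'(x) = 334 − 4x = 0 gives x = 167/2, and A''(x) = −4 < 0 confirms a maximum.
Then y = 334 − 2·167/2 = 167 and A = 27889/2.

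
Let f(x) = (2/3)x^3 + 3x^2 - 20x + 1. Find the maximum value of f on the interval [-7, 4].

Differentiating, f'(x) = 2x^2 + 6x - 20; which vanishes at x = -5 and x = 2.
Compare values at every candidate in [-7, 4]: f(-7) = 178/3; f(-5) = 278/3; f(2) = -65/3; f(4) = 35/3.
Hence the absolute maximum is 278/3 at x = -5.

278/3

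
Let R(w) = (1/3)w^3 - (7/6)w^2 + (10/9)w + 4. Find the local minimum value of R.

R'(w) = w^2 - (7/3)w + 10/9 = 0 at w = 2/3, 5/3.
Second-derivative test with R''(w) = 2w - 7/3: R''(2/3) = -1 < 0 ⇒ local maximum; R''(5/3) = 1 > 0 ⇒ local minimum.
The local minimum is R(5/3) = 673/162.

673/162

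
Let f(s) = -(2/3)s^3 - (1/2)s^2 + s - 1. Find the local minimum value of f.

f'(s) = -2s^2 - s + 1. Setting f'(s) = 0 gives s ∈ {-1, 1/2}.
f''(s) = -4s - 1. f''(-1) = 3 > 0 ⇒ local minimum; f''(1/2) = -3 < 0 ⇒ local maximum.
Thus f has its local minimum at s = -1, with value -11/6.

-11/6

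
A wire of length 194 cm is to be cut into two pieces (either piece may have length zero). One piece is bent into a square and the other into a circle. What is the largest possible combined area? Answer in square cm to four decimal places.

Let x be the length used for the square. Square side x/4; circle radius (194−x)/(2π).
A(x) = (x/4)² + π·((194−x)/(2π))² = x²/16 + (194−x)²/(4π) for 0 ≤ x ≤ 194. A'(x) = x/8 − (194−x)/(2π) = 0 gives x = 4·194/(π+4) ≈ 108.6592.
A'' > 0, so the interior critical point is a minimum; the maximum is at an endpoint. A(0) = 2994.9777 and A(194) = 2352.2500, so the largest area is 2994.9777.

2994.9777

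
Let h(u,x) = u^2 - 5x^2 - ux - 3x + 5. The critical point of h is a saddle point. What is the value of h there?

38/7

∂h/∂u = 2u - x = 0 and ∂h/∂x = -u - 10x - 3 = 0, so (u, x) = (-1/7, -2/7).
The Hessian has h_{uu} = 2, h_{xx} = -10, h_{ux} = -1, giving D = -21 < 0, so the point is a saddle point.
h(-1/7, -2/7) = 38/7.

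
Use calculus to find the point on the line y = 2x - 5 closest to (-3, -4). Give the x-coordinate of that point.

Minimize D(x)^2 = (x + 3)^2 + (2x - 1)^2.
d/dx[D^2] = 2(x + 3) + 2·2·(2x - 1) = 0 ⇒ x = -1/5.
Then y = -27/5 and the distance is √(49/5) ≈ 3.1305.

-1/5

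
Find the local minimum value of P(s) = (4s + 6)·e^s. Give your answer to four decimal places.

-0.3283

Differentiating with the product rule gives P'(s) = (4s + 10)·e^s. Since e^s > 0, the only critical point is s = -5/2.
P''(-5/2) has the same sign as 4 > 0, so this is a local minimum.
P(-5/2) = (-4)·e^(-5/2) ≈ -0.3283.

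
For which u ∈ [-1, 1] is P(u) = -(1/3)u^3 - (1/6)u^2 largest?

-1

P'(u) = -u^2 - (1/3)u, which vanishes at u = -1/3 and u = 0.
Candidates: P(-1) = 1/6,  P(-1/3) = -1/162,  P(0) = 0,  P(1) = -1/2.
So the maximum is P(-1) = 1/6.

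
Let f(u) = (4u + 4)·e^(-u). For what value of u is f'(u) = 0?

f'(u) = 4·e^(-u) + (4u + 4)·(-1)·e^(-u) = (-4u)·e^(-u). Since e^(-u) > 0, the only critical point is u = 0.
f''(0) has the same sign as -4 < 0, so this is a local maximum.
f(0) = (4)·e^(0) ≈ 4.0000.

0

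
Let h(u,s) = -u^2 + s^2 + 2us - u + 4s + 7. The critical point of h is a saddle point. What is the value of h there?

49/8

∂h/∂u = -2u + 2s - 1 = 0 and ∂h/∂s = 2u + 2s + 4 = 0, so (u, s) = (-5/4, -3/4).
The Hessian has h_{uu} = -2, h_{ss} = 2, h_{us} = 2, giving D = -8 < 0, so the point is a saddle point.
h(-5/4, -3/4) = 49/8.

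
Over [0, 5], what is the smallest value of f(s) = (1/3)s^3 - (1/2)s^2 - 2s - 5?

f'(s) = s^2 - s - 2, whose only zero in [0, 5] is s = 2.
Evaluating at the critical points and endpoints: f(0) = -5; f(2) = -25/3; f(5) = 85/6.
So the minimum is f(2) = -25/3.

-25/3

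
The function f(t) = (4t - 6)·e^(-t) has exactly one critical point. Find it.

By the product rule, f'(t) = (-4t + 10)·e^(-t). Since e^(-t) > 0, the only critical point is t = 5/2.
f''(5/2) has the same sign as -4 < 0, so this is a local maximum.
f(5/2) = (4)·e^(-5/2) ≈ 0.3283.

5/2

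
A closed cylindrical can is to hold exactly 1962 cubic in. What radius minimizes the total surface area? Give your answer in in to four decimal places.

6.7843

With radius r and height h, πr²h = 1962 so h = 1962/(πr²), and S(r) = 2πr² + 2πrh = 2πr² + 2·1962/r.
S'(r) = 4πr − 2·1962/r² = 0 ⇒ r³ = 1962/(2π), so r ≈ 6.7843 and h = 2r ≈ 13.5686.
S''(r) = 4π + 4·1962/r³ > 0, so this is the minimum; S ≈ 867.5887.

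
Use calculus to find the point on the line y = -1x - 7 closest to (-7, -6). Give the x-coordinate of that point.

-4

Minimize D(x)^2 = (x + 7)^2 + (-x - 1)^2.
d/dx[D^2] = 2(x + 7) + 2·(-1)·(-x - 1) = 0 ⇒ x = -4.
Then y = -3 and the distance is √(18) ≈ 4.2426.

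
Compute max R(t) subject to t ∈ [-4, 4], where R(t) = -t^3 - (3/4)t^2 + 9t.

16

R'(t) = -3t^2 - (3/2)t + 9, which vanishes at t = -2 and t = 3/2.
Evaluating at the critical points and endpoints: R(-4) = 16,  R(-2) = -13,  R(3/2) = 135/16,  R(4) = -40.
The maximum over the interval is 16, attained at t = -4.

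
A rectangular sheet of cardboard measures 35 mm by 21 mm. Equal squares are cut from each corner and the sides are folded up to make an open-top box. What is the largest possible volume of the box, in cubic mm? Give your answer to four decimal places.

With cut size x, the volume is V(x) = x(35 − 2x)(21 − 2x) for 0 < x < 10.5.
V'(x) = 12x^2 − 224x + 735. Setting V'(x) = 0 gives x ≈ 4.2480 (the root in (0, 10.5)).
V''(x) = 24x − 224 is negative there, so this is the maximum; V ≈ 1407.8128.

1407.8128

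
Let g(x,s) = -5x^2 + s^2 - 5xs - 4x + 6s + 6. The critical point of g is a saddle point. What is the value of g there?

-14/45

∂g/∂x = -10x - 5s - 4 = 0 and ∂g/∂s = -5x + 2s + 6 = 0, so (x, s) = (22/45, -16/9).
The Hessian has g_{xx} = -10, g_{ss} = 2, g_{xs} = -5, giving D = -45 < 0, so the point is a saddle point.
g(22/45, -16/9) = -14/45.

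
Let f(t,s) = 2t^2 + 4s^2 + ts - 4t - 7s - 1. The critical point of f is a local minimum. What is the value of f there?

-165/31

∂f/∂t = 4t + s - 4 = 0 and ∂f/∂s = t + 8s - 7 = 0, so (t, s) = (25/31, 24/31).
The Hessian has f_{tt} = 4, f_{ss} = 8, f_{ts} = 1, giving D = 31 > 0 with f_{tt} > 0, so the point is a local minimum.
f(25/31, 24/31) = -165/31.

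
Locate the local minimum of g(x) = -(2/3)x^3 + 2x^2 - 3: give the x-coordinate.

0

g'(x) = -2x^2 + 4x. Setting g'(x) = 0 gives x ∈ {0, 2}.
Since g''(x) = -4x + 4, we get g''(0) = 4 > 0 ⇒ local minimum; g''(2) = -4 < 0 ⇒ local maximum.
Thus g has its local minimum at x = 0, with value -3.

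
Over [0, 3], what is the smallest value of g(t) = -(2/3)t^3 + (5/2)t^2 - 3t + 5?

Differentiating, g'(t) = -2t^2 + 5t - 3; which vanishes at t = 1 and t = 3/2.
Evaluating at the critical points and endpoints: g(0) = 5, g(1) = 23/6, g(3/2) = 31/8, g(3) = 1/2.
So the minimum is g(3) = 1/2.

1/2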